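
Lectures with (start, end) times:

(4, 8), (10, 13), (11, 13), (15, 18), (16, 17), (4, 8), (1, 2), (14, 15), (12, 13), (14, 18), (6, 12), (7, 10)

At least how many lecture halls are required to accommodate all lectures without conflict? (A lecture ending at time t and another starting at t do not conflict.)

The answer is the maximum number of intervals overlapping at any instant.
starts: [1, 4, 4, 6, 7, 10, 11, 12, 14, 14, 15, 16]
ends:   [2, 8, 8, 10, 12, 13, 13, 13, 15, 17, 18, 18]
s1→1 e2→0 s4→1 s4→2 s6→3 s7→4  — peak 4.

4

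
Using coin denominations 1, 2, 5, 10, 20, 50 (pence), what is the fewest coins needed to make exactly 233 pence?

8

233 = 4×50 + 1×20 + 1×10 + 1×2 + 1×1
Total coins = 4 + 1 + 1 + 1 + 1 = 8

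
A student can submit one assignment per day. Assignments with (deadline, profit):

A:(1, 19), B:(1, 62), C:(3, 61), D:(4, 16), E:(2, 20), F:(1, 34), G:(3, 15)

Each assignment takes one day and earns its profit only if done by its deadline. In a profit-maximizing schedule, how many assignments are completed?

Sort by profit descending; place each in the latest free slot ≤ its deadline.
By profit: B(d1,62), C(d3,61), F(d1,34), E(d2,20), A(d1,19), D(d4,16), G(d3,15)
B→slot 1; C→slot 3; F skipped; E→slot 2; A skipped; D→slot 4; G skipped.
4 of 7 scheduled.

4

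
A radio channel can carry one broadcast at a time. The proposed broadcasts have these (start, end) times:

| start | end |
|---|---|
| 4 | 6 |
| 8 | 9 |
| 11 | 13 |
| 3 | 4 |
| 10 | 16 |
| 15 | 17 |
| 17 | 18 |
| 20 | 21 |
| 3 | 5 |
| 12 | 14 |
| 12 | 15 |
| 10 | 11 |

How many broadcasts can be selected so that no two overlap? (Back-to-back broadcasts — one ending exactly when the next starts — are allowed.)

8

By end time: (3,4), (3,5), (4,6), (8,9), (10,11), (11,13), (12,14), (12,15), (10,16), (15,17), (17,18), (20,21).
Pick (3,4); next start ≥ 4 → (4,6); next start ≥ 6 → (8,9); next start ≥ 9 → (10,11); next start ≥ 11 → (11,13); next start ≥ 13 → (15,17); next start ≥ 17 → (17,18); next start ≥ 18 → (20,21).
Selected 8 broadcasts.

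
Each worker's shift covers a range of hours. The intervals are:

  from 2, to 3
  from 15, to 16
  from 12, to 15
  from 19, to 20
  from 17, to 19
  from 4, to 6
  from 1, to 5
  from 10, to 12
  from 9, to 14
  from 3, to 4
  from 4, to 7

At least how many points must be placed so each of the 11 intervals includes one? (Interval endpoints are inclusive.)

5

By right end: [2,3]  [3,4]  [1,5]  [4,6]  [4,7]  [10,12]  [9,14]  [12,15]  [15,16]  [17,19]  [19,20]
[2,3] uncovered → point at 3; [4,6] uncovered → point at 6; [10,12] uncovered → point at 12; [15,16] uncovered → point at 16; [17,19] uncovered → point at 19.
Points: 3, 6, 12, 16, 19 (5 total).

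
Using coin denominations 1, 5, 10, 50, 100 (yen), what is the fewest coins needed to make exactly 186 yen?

Use the largest denomination that fits, subtract, and repeat.
186 − 1×100→86 − 1×50→36 − 3×10→6 − 1×5→1 − 1×1→0
Total coins = 1 + 1 + 3 + 1 + 1 = 7

7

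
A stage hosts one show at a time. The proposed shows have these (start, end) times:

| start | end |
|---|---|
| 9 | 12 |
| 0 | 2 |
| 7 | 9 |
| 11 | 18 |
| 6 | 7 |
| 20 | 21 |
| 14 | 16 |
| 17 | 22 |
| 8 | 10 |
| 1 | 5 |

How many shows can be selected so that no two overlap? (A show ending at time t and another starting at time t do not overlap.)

By end time: (0,2), (1,5), (6,7), (7,9), (8,10), (9,12), (14,16), (11,18), (20,21), (17,22).
Pick (0,2); next start ≥ 2 → (6,7); next start ≥ 7 → (7,9); next start ≥ 9 → (9,12); next start ≥ 12 → (14,16); next start ≥ 16 → (20,21).
Selected 6 shows.

6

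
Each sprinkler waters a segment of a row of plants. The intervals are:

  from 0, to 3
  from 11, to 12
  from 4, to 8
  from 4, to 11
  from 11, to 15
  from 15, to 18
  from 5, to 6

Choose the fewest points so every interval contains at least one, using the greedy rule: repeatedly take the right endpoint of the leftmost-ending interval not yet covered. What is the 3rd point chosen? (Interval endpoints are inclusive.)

Sort by right endpoint; whenever an interval is uncovered, place a point at its right end.
Sorted: [0,3] [5,6] [4,8] [4,11] [11,12] [11,15] [15,18]
{[0,3]} hit by 3; {[5,6],[4,8],[4,11]} hit by 6; {[11,12],[11,15]} hit by 12; {[15,18]} hit by 18.
Points: 3, 6, 12, 18 (4 total).

12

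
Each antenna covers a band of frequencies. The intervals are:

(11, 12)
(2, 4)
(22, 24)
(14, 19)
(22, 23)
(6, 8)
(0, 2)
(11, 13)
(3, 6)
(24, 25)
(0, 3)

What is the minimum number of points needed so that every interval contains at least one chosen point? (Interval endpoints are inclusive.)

6

Sort by right endpoint; whenever an interval is uncovered, place a point at its right end.
Sorted: [0,2] [0,3] [2,4] [3,6] [6,8] [11,12] [11,13] [14,19] [22,23] [22,24] [24,25]
{[0,2],[0,3],[2,4]} hit by 2; {[3,6],[6,8]} hit by 6; {[11,12],[11,13]} hit by 12; {[14,19]} hit by 19; {[22,23],[22,24]} hit by 23; {[24,25]} hit by 25.
Points: 2, 6, 12, 19, 23, 25 (6 total).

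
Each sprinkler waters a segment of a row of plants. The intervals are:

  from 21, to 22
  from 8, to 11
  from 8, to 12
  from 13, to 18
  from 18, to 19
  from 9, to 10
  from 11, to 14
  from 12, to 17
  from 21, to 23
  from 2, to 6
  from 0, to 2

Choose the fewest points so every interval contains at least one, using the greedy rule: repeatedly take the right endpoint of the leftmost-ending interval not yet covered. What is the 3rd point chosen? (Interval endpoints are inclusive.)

Process intervals by earliest right end; each time one isn't hit yet, stab at its right endpoint.
By right end: [0,2]  [2,6]  [9,10]  [8,11]  [8,12]  [11,14]  [12,17]  [13,18]  [18,19]  [21,22]  [21,23]
[0,2] uncovered → point at 2; [9,10] uncovered → point at 10; [11,14] uncovered → point at 14; [18,19] uncovered → point at 19; [21,22] uncovered → point at 22.
Points: 2, 10, 14, 19, 22 (5 total).

14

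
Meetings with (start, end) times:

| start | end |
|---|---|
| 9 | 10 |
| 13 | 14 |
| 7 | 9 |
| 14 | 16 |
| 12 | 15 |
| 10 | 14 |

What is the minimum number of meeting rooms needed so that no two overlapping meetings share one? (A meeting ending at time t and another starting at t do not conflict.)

3

Count concurrent intervals with a sweep; the peak is the room count.
Events (time:±→running): 7:+→1 9:-→0 9:+→1 10:-→0 10:+→1 12:+→2 13:+→3 … peak 3.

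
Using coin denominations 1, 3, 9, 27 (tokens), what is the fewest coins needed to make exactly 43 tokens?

5

43 − 1×27→16 − 1×9→7 − 2×3→1 − 1×1→0
Total coins = 1 + 1 + 2 + 1 = 5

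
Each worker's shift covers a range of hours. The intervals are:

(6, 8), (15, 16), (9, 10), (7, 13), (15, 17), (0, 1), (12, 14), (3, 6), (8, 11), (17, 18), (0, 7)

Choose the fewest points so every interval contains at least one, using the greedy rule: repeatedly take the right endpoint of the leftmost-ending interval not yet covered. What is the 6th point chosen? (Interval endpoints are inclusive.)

18

Sort by right endpoint; whenever an interval is uncovered, place a point at its right end.
Sorted: [0,1] [3,6] [0,7] [6,8] [9,10] [8,11] [7,13] [12,14] [15,16] [15,17] [17,18]
{[0,1]} hit by 1; {[3,6],[0,7],[6,8]} hit by 6; {[9,10],[8,11],[7,13]} hit by 10; {[12,14]} hit by 14; {[15,16],[15,17]} hit by 16; {[17,18]} hit by 18.
Points: 1, 6, 10, 14, 16, 18 (6 total).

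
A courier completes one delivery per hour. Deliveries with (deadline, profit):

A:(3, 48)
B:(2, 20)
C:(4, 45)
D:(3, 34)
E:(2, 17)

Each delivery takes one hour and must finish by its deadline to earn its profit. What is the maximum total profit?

147

By profit: A(d3,48), C(d4,45), D(d3,34), B(d2,20), E(d2,17)
A→slot 3; C→slot 4; D→slot 2; B→slot 1; E skipped.
Profit = 20 + 34 + 48 + 45 = 147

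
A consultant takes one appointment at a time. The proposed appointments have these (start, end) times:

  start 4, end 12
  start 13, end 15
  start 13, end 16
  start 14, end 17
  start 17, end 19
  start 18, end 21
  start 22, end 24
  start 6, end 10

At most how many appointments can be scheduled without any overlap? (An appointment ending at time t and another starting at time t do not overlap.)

Sort by end time and greedily take each interval whose start is ≥ the last chosen end.
Sorted by end: (6,10)  (4,12)  (13,15)  (13,16)  (14,17)  (17,19)  (18,21)  (22,24)
take (6,10); skip (4,12); take (13,15); skip (13,16); skip (14,17); take (17,19); take (22,24).
Selected 4 appointments.

4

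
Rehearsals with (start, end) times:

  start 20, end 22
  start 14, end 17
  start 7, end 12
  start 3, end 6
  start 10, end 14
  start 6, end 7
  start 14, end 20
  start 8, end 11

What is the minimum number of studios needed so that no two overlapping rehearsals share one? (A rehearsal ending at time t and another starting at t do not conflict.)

3

The answer is the maximum number of intervals overlapping at any instant.
starts: [3, 6, 7, 8, 10, 14, 14, 20]
ends:   [6, 7, 11, 12, 14, 17, 20, 22]
s3→1 e6→0 s6→1 e7→0 s7→1 s8→2 s10→3  — peak 3.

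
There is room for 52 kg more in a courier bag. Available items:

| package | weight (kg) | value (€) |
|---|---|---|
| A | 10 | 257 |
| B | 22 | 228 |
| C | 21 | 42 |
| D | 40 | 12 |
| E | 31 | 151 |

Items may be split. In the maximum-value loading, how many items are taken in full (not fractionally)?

Ratios (sorted): A 25.70, B 10.36, E 4.87, C 2.00, D 0.30
take A (10 @ 257); take B (22 @ 228); take 20/31 of E → 97.42. Capacity used 52/52.
2 item(s) taken whole; one partial (take 20/31 of E).

2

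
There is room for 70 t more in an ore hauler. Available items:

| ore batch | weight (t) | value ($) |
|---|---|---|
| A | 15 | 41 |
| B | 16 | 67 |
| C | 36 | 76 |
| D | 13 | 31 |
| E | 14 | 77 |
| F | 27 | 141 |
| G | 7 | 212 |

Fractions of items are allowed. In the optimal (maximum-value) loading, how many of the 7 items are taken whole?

4

Greedy by value/weight ratio, highest first.
Ratios (sorted): G 30.29, E 5.50, F 5.22, B 4.19, A 2.73, D 2.38, C 2.11
take G (7 @ 212); take E (14 @ 77); take F (27 @ 141); take B (16 @ 67); take 6/15 of A → 16.40. Capacity used 70/70.
4 item(s) taken whole; one partial (take 6/15 of A).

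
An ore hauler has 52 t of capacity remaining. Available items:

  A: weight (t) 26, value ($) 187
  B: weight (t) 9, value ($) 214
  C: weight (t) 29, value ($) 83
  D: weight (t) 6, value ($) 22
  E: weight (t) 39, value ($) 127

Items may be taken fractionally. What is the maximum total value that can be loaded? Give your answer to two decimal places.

458.82

Order: B (214/9=23.78) > A (187/26=7.19) > D (22/6=3.67) > E (127/39=3.26) > C (83/29=2.86)
Fill: take B (9 @ 214) → take A (26 @ 187) → take D (6 @ 22) → take 11/39 of E → 35.82; 52/52 used.
Total value = 458.82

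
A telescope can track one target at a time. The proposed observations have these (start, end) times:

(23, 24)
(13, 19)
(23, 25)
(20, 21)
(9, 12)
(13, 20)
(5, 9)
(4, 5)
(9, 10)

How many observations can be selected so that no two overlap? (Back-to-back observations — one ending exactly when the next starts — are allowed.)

Order by finish time; keep every interval that doesn't clash with the previous kept one.
Sorted by end: (4,5)  (5,9)  (9,10)  (9,12)  (13,19)  (13,20)  (20,21)  (23,24)  (23,25)
take (4,5); take (5,9); take (9,10); take (13,19); skip (13,20); take (20,21); take (23,24); skip (23,25).
Selected 6 observations.

6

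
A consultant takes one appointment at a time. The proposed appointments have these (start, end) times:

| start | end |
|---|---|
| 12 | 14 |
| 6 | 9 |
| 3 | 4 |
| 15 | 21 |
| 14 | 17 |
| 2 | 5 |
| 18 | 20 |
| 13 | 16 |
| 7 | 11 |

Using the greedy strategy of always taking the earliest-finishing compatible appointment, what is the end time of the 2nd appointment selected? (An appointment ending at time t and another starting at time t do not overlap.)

By end time: (3,4), (2,5), (6,9), (7,11), (12,14), (13,16), (14,17), (18,20), (15,21).
Pick (3,4); next start ≥ 4 → (6,9); next start ≥ 9 → (12,14); next start ≥ 14 → (14,17); next start ≥ 17 → (18,20).
Selected: (3,4) (6,9) (12,14) (14,17) (18,20)

9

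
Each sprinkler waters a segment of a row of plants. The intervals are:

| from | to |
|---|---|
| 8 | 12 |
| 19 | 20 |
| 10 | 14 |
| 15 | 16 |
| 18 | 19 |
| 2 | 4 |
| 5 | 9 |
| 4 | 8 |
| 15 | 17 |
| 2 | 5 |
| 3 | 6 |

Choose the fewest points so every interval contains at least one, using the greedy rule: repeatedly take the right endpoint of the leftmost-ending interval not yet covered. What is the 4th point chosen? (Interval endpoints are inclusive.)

By right end: [2,4]  [2,5]  [3,6]  [4,8]  [5,9]  [8,12]  [10,14]  [15,16]  [15,17]  [18,19]  [19,20]
[2,4] uncovered → point at 4; [5,9] uncovered → point at 9; [10,14] uncovered → point at 14; [15,16] uncovered → point at 16; [18,19] uncovered → point at 19.
Points: 4, 9, 14, 16, 19 (5 total).

16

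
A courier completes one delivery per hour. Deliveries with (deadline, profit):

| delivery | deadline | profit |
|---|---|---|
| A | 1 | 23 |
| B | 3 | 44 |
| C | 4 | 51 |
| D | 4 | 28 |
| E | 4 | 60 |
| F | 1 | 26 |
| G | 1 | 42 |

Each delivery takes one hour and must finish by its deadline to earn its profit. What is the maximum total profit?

By profit: E(d4,60), C(d4,51), B(d3,44), G(d1,42), D(d4,28), F(d1,26), A(d1,23)
E→slot 4; C→slot 3; B→slot 2; G→slot 1; D skipped; F skipped; A skipped.
Profit = 42 + 44 + 51 + 60 = 197

197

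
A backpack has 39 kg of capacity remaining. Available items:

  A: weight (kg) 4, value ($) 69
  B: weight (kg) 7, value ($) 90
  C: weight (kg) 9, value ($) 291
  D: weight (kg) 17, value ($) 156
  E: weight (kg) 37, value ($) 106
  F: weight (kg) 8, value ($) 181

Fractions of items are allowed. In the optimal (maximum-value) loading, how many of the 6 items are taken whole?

4

Sort by value per unit weight and fill in that order.
Order: C (291/9=32.33) > F (181/8=22.62) > A (69/4=17.25) > B (90/7=12.86) > D (156/17=9.18) > E (106/37=2.86)
Fill: take C (9 @ 291) → take F (8 @ 181) → take A (4 @ 69) → take B (7 @ 90) → take 11/17 of D → 100.94; 39/39 used.
4 item(s) taken whole; one partial (take 11/17 of D).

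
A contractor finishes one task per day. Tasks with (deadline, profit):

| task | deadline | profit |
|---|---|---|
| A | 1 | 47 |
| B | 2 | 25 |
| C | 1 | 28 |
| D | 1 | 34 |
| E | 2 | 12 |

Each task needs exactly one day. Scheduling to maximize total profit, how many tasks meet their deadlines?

2

Sort by profit descending; place each in the latest free slot ≤ its deadline.
By profit: A(d1,47), D(d1,34), C(d1,28), B(d2,25), E(d2,12)
A→slot 1; D skipped; C skipped; B→slot 2; E skipped.
2 of 5 scheduled.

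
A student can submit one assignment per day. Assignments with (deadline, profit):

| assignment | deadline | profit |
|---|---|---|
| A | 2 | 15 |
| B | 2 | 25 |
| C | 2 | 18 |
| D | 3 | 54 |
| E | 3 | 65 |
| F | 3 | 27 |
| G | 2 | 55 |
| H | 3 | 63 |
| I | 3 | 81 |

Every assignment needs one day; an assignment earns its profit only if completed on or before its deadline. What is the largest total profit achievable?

By profit: I(d3,81), E(d3,65), H(d3,63), G(d2,55), D(d3,54), F(d3,27), B(d2,25), C(d2,18), A(d2,15)
I→slot 3; E→slot 2; H→slot 1; G skipped; D skipped; F skipped; B skipped; C skipped; A skipped.
Profit = 63 + 65 + 81 = 209

209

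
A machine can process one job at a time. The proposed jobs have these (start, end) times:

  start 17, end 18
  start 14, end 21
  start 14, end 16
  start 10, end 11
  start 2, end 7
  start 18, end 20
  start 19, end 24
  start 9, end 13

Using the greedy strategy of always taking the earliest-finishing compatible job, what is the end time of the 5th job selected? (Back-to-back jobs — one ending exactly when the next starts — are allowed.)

Order by finish time; keep every interval that doesn't clash with the previous kept one.
By end time: (2,7), (10,11), (9,13), (14,16), (17,18), (18,20), (14,21), (19,24).
Pick (2,7); next start ≥ 7 → (10,11); next start ≥ 11 → (14,16); next start ≥ 16 → (17,18); next start ≥ 18 → (18,20).
Selected: (2,7) (10,11) (14,16) (17,18) (18,20)

20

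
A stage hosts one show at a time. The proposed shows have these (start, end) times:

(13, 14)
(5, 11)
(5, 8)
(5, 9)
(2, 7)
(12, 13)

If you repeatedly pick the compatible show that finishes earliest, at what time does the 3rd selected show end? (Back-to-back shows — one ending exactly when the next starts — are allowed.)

14

Sorted by end: (2,7)  (5,8)  (5,9)  (5,11)  (12,13)  (13,14)
take (2,7); skip (5,11); take (12,13); take (13,14).
Selected: (2,7) (12,13) (13,14)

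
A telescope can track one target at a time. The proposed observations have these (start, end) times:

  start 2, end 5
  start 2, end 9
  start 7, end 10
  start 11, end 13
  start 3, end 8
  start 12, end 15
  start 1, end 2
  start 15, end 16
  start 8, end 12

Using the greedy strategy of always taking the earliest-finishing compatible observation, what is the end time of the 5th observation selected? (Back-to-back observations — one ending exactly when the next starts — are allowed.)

16

Greedy by earliest finish: after sorting by end time, pick each interval compatible with the last pick.
Sorted by end: (1,2)  (2,5)  (3,8)  (2,9)  (7,10)  (8,12)  (11,13)  (12,15)  (15,16)
take (1,2); take (2,5); skip (3,8); take (7,10); skip (8,12); take (11,13); take (15,16).
Selected: (1,2) (2,5) (7,10) (11,13) (15,16)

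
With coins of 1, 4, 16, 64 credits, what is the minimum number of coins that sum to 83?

Greedy: take as many of the largest coin as possible, then repeat with the remainder.
83 = 1×64 + 1×16 + 3×1
Total coins = 1 + 1 + 3 = 5

5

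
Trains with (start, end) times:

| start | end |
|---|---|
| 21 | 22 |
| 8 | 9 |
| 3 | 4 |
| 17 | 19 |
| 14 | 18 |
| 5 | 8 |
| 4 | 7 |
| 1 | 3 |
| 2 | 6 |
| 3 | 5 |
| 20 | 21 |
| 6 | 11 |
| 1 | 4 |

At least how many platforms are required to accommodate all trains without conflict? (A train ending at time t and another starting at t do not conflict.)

4

starts: [1, 1, 2, 3, 3, 4, 5, 6, 8, 14, 17, 20, 21]
ends:   [3, 4, 4, 5, 6, 7, 8, 9, 11, 18, 19, 21, 22]
s1→1 s1→2 s2→3 e3→2 s3→3 s3→4  — peak 4.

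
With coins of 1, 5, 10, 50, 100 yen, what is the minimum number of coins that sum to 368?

9

Use the largest denomination that fits, subtract, and repeat.
368 = 3×100 + 1×50 + 1×10 + 1×5 + 3×1
Total coins = 3 + 1 + 1 + 1 + 3 = 9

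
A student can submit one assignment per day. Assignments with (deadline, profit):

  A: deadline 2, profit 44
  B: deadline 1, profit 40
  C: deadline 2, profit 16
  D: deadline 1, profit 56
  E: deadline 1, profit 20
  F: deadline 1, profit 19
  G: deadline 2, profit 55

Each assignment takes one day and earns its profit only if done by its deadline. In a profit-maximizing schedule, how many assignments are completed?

Profit order: D=56 G=55 A=44 B=40 E=20 F=19 C=16
Assign: D→slot 1, G→slot 2, A skipped, B skipped, E skipped, F skipped, C skipped.
Slots: [1:D] [2:G]
2 of 7 scheduled.

2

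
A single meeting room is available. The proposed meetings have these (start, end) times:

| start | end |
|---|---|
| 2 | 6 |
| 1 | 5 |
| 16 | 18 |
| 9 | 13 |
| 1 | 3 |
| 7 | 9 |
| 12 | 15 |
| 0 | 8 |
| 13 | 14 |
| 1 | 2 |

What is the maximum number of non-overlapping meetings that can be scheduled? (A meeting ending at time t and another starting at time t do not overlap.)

6

Order by finish time; keep every interval that doesn't clash with the previous kept one.
Sorted by end: (1,2)  (1,3)  (1,5)  (2,6)  (0,8)  (7,9)  (9,13)  (13,14)  (12,15)  (16,18)
take (1,2); skip (1,3); skip (1,5); take (2,6); take (7,9); take (9,13); take (13,14); take (16,18).
Selected 6 meetings.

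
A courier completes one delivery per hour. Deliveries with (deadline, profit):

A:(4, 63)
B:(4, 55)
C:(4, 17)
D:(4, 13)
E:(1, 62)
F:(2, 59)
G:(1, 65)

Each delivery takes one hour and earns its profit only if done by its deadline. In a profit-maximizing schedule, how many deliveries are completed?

Take jobs in profit order; each goes to the latest open slot no later than its deadline.
By profit: G(d1,65), A(d4,63), E(d1,62), F(d2,59), B(d4,55), C(d4,17), D(d4,13)
G→slot 1; A→slot 4; E skipped; F→slot 2; B→slot 3; C skipped; D skipped.
4 of 7 scheduled.

4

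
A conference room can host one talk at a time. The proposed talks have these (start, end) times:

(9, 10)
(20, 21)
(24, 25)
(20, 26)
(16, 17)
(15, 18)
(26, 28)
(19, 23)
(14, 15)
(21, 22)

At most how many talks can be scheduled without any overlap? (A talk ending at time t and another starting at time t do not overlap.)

Sorted by end: (9,10)  (14,15)  (16,17)  (15,18)  (20,21)  (21,22)  (19,23)  (24,25)  (20,26)  (26,28)
take (9,10); take (14,15); take (16,17); take (20,21); take (21,22); skip (19,23); take (24,25); take (26,28).
Selected 7 talks.

7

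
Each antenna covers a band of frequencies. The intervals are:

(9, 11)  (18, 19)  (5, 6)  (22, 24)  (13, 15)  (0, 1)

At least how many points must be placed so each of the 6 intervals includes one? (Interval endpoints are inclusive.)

Sort by right endpoint; whenever an interval is uncovered, place a point at its right end.
By right end: [0,1]  [5,6]  [9,11]  [13,15]  [18,19]  [22,24]
[0,1] uncovered → point at 1; [5,6] uncovered → point at 6; [9,11] uncovered → point at 11; [13,15] uncovered → point at 15; [18,19] uncovered → point at 19; [22,24] uncovered → point at 24.
Points: 1, 6, 11, 15, 19, 24 (6 total).

6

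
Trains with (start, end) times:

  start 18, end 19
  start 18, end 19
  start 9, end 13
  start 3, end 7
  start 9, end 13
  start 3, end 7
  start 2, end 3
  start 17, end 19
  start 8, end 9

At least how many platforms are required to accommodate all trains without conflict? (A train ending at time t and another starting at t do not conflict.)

The answer is the maximum number of intervals overlapping at any instant.
Events (time:±→running): 2:+→1 3:-→0 3:+→1 3:+→2 7:-→1 7:-→0 8:+→1 9:-→0 9:+→1 9:+→2 13:-→1 13:-→0 17:+→1 18:+→2 18:+→3 … peak 3.

3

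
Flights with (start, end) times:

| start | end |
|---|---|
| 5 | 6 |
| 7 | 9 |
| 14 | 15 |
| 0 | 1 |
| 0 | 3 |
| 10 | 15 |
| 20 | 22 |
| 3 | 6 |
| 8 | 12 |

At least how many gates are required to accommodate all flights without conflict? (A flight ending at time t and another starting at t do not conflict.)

Events (time:±→running): 0:+→1 0:+→2 … peak 2.

2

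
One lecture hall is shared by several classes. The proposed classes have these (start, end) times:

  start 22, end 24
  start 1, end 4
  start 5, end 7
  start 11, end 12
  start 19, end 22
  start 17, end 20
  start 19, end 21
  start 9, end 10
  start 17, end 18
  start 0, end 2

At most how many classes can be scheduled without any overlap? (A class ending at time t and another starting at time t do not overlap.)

7

Sort by end time and greedily take each interval whose start is ≥ the last chosen end.
By end time: (0,2), (1,4), (5,7), (9,10), (11,12), (17,18), (17,20), (19,21), (19,22), (22,24).
Pick (0,2); next start ≥ 2 → (5,7); next start ≥ 7 → (9,10); next start ≥ 10 → (11,12); next start ≥ 12 → (17,18); next start ≥ 18 → (19,21); next start ≥ 21 → (22,24).
Selected 7 classes.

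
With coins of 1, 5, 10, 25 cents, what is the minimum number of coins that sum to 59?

7

Use the largest denomination that fits, subtract, and repeat.
59 − 2×25→9 − 1×5→4 − 4×1→0
Total coins = 2 + 1 + 4 = 7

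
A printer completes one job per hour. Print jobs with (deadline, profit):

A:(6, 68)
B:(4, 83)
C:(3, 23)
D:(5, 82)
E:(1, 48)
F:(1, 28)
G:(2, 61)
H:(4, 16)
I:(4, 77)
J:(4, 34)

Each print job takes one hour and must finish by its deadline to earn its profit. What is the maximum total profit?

419

Take jobs in profit order; each goes to the latest open slot no later than its deadline.
Profit order: B=83 D=82 I=77 A=68 G=61 E=48 J=34 F=28 C=23 H=16
Assign: B→slot 4, D→slot 5, I→slot 3, A→slot 6, G→slot 2, E→slot 1, J skipped, F skipped, C skipped, H skipped.
Slots: [1:E] [2:G] [3:I] [4:B] [5:D] [6:A]
Profit = 48 + 61 + 77 + 83 + 82 + 68 = 419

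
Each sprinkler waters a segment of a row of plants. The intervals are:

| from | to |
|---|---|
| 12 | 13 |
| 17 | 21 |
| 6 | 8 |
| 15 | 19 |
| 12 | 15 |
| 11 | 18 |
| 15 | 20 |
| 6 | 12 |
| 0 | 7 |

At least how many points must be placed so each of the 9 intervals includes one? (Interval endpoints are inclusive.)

3

Sort by right endpoint; whenever an interval is uncovered, place a point at its right end.
Sorted: [0,7] [6,8] [6,12] [12,13] [12,15] [11,18] [15,19] [15,20] [17,21]
{[0,7],[6,8],[6,12]} hit by 7; {[12,13],[12,15],[11,18]} hit by 13; {[15,19],[15,20],[17,21]} hit by 19.
Points: 7, 13, 19 (3 total).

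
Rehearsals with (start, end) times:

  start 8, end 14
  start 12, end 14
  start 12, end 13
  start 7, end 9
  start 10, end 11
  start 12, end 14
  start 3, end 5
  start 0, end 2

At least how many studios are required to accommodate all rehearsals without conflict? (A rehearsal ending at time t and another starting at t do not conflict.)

4

The answer is the maximum number of intervals overlapping at any instant.
Events (time:±→running): 0:+→1 2:-→0 3:+→1 5:-→0 7:+→1 8:+→2 9:-→1 10:+→2 11:-→1 12:+→2 12:+→3 12:+→4 … peak 4.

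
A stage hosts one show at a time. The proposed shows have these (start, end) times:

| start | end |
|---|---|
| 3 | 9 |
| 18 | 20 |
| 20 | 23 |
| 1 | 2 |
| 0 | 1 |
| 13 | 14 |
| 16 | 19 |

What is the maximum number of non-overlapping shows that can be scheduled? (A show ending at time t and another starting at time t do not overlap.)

6

Sorted by end: (0,1)  (1,2)  (3,9)  (13,14)  (16,19)  (18,20)  (20,23)
take (0,1); take (1,2); take (3,9); take (13,14); take (16,19); skip (18,20); take (20,23).
Selected 6 shows.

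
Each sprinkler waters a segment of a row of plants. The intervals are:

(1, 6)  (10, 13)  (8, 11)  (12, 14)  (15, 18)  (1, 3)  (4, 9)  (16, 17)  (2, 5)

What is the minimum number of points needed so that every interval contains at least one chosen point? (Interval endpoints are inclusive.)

4

Sort by right endpoint; whenever an interval is uncovered, place a point at its right end.
Sorted: [1,3] [2,5] [1,6] [4,9] [8,11] [10,13] [12,14] [16,17] [15,18]
{[1,3],[2,5],[1,6]} hit by 3; {[4,9],[8,11]} hit by 9; {[10,13],[12,14]} hit by 13; {[16,17],[15,18]} hit by 17.
Points: 3, 9, 13, 17 (4 total).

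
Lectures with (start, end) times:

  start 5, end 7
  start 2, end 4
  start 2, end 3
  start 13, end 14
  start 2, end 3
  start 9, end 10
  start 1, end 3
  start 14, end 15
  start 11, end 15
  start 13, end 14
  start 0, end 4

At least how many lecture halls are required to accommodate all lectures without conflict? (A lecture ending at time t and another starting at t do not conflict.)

Count concurrent intervals with a sweep; the peak is the room count.
Events (time:±→running): 0:+→1 1:+→2 2:+→3 2:+→4 2:+→5 … peak 5.

5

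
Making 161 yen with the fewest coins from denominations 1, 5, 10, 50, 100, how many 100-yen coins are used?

161 − 1×100→61 − 1×50→11 − 1×10→1 − 1×1→0
Count of 100: 1

1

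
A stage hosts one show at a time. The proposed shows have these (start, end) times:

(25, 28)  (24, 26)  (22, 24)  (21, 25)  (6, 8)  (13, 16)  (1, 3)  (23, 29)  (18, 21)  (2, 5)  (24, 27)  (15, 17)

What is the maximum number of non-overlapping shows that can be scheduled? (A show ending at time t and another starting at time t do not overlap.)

6

Order by finish time; keep every interval that doesn't clash with the previous kept one.
By end time: (1,3), (2,5), (6,8), (13,16), (15,17), (18,21), (22,24), (21,25), (24,26), (24,27), (25,28), (23,29).
Pick (1,3); next start ≥ 3 → (6,8); next start ≥ 8 → (13,16); next start ≥ 16 → (18,21); next start ≥ 21 → (22,24); next start ≥ 24 → (24,26).
Selected 6 shows.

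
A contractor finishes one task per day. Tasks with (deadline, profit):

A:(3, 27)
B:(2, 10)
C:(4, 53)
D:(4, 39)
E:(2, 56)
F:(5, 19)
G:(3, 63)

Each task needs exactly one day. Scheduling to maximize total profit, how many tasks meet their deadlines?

5

Take jobs in profit order; each goes to the latest open slot no later than its deadline.
By profit: G(d3,63), E(d2,56), C(d4,53), D(d4,39), A(d3,27), F(d5,19), B(d2,10)
G→slot 3; E→slot 2; C→slot 4; D→slot 1; A skipped; F→slot 5; B skipped.
5 of 7 scheduled.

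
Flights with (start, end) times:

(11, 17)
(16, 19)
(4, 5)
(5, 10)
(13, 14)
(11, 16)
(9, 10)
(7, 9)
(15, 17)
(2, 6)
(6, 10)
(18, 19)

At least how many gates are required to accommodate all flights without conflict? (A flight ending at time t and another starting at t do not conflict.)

starts: [2, 4, 5, 6, 7, 9, 11, 11, 13, 15, 16, 18]
ends:   [5, 6, 9, 10, 10, 10, 14, 16, 17, 17, 19, 19]
s2→1 s4→2 e5→1 s5→2 e6→1 s6→2 s7→3  — peak 3.

3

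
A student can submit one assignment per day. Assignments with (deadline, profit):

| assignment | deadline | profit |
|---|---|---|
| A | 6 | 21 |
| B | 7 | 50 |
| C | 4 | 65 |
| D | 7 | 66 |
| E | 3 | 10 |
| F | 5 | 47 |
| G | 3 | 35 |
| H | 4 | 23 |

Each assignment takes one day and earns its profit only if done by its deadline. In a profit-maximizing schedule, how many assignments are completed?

Sort by profit descending; place each in the latest free slot ≤ its deadline.
By profit: D(d7,66), C(d4,65), B(d7,50), F(d5,47), G(d3,35), H(d4,23), A(d6,21), E(d3,10)
D→slot 7; C→slot 4; B→slot 6; F→slot 5; G→slot 3; H→slot 2; A→slot 1; E skipped.
7 of 8 scheduled.

7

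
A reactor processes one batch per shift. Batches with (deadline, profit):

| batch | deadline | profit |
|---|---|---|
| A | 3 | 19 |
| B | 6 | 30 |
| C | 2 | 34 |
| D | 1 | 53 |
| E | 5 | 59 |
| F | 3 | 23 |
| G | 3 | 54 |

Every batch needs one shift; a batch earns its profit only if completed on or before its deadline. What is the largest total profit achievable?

Take jobs in profit order; each goes to the latest open slot no later than its deadline.
Profit order: E=59 G=54 D=53 C=34 B=30 F=23 A=19
Assign: E→slot 5, G→slot 3, D→slot 1, C→slot 2, B→slot 6, F skipped, A skipped.
Slots: [1:D] [2:C] [3:G] [5:E] [6:B]
Profit = 53 + 34 + 54 + 59 + 30 = 230

230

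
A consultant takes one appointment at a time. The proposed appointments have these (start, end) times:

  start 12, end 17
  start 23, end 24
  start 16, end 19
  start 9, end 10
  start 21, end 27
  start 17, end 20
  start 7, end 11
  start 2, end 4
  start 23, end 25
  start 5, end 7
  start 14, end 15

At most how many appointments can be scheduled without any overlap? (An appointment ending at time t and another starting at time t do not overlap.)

6

By end time: (2,4), (5,7), (9,10), (7,11), (14,15), (12,17), (16,19), (17,20), (23,24), (23,25), (21,27).
Pick (2,4); next start ≥ 4 → (5,7); next start ≥ 7 → (9,10); next start ≥ 10 → (14,15); next start ≥ 15 → (16,19); next start ≥ 19 → (23,24).
Selected 6 appointments.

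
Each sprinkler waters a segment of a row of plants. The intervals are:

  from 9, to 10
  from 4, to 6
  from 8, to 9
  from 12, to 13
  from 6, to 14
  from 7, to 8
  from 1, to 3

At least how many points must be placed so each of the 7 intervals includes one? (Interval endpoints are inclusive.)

Sorted: [1,3] [4,6] [7,8] [8,9] [9,10] [12,13] [6,14]
{[1,3]} hit by 3; {[4,6]} hit by 6; {[7,8],[8,9]} hit by 8; {[9,10]} hit by 10; {[12,13],[6,14]} hit by 13.
Points: 3, 6, 8, 10, 13 (5 total).

5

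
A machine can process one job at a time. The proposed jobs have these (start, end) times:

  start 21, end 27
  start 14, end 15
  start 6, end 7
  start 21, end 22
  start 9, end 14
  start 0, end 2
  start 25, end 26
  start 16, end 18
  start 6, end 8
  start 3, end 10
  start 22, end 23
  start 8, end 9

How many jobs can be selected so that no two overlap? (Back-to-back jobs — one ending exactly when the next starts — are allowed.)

Sort by end time and greedily take each interval whose start is ≥ the last chosen end.
By end time: (0,2), (6,7), (6,8), (8,9), (3,10), (9,14), (14,15), (16,18), (21,22), (22,23), (25,26), (21,27).
Pick (0,2); next start ≥ 2 → (6,7); next start ≥ 7 → (8,9); next start ≥ 9 → (9,14); next start ≥ 14 → (14,15); next start ≥ 15 → (16,18); next start ≥ 18 → (21,22); next start ≥ 22 → (22,23); next start ≥ 23 → (25,26).
Selected 9 jobs.

9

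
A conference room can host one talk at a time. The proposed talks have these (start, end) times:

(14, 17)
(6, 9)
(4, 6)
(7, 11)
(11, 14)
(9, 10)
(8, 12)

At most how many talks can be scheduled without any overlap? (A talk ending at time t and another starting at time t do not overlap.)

Sorted by end: (4,6)  (6,9)  (9,10)  (7,11)  (8,12)  (11,14)  (14,17)
take (4,6); take (6,9); take (9,10); take (11,14); take (14,17).
Selected 5 talks.

5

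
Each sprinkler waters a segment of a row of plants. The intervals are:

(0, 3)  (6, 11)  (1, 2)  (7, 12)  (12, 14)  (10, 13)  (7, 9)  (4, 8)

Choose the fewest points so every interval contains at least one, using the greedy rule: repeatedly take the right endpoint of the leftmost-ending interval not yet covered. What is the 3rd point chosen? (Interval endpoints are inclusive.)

By right end: [1,2]  [0,3]  [4,8]  [7,9]  [6,11]  [7,12]  [10,13]  [12,14]
[1,2] uncovered → point at 2; [4,8] uncovered → point at 8; [10,13] uncovered → point at 13.
Points: 2, 8, 13 (3 total).

13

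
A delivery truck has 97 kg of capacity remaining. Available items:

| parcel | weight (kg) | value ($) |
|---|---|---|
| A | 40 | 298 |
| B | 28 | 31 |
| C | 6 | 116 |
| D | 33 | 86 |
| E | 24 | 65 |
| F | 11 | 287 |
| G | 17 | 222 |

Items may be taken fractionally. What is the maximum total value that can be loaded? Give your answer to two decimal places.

985.29

Sort by value per unit weight and fill in that order.
Ratios (sorted): F 26.09, C 19.33, G 13.06, A 7.45, E 2.71, D 2.61, B 1.11
take F (11 @ 287); take C (6 @ 116); take G (17 @ 222); take A (40 @ 298); take 23/24 of E → 62.29. Capacity used 97/97.
Total value = 985.29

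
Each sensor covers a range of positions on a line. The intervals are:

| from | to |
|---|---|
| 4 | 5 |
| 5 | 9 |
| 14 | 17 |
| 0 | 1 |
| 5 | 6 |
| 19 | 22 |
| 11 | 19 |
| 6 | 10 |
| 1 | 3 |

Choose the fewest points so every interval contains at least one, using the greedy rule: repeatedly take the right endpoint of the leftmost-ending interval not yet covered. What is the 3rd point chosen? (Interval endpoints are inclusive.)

Sort by right endpoint; whenever an interval is uncovered, place a point at its right end.
Sorted: [0,1] [1,3] [4,5] [5,6] [5,9] [6,10] [14,17] [11,19] [19,22]
{[0,1],[1,3]} hit by 1; {[4,5],[5,6],[5,9]} hit by 5; {[6,10]} hit by 10; {[14,17],[11,19]} hit by 17; {[19,22]} hit by 22.
Points: 1, 5, 10, 17, 22 (5 total).

10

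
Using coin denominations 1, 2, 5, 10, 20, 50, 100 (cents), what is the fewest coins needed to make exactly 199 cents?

7

Greedy: take as many of the largest coin as possible, then repeat with the remainder.
199 = 1×100 + 1×50 + 2×20 + 1×5 + 2×2
Total coins = 1 + 1 + 2 + 1 + 2 = 7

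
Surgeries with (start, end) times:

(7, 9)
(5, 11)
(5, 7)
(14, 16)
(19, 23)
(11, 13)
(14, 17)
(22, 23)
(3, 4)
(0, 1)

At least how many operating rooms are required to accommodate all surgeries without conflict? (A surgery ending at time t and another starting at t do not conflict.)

The answer is the maximum number of intervals overlapping at any instant.
starts: [0, 3, 5, 5, 7, 11, 14, 14, 19, 22]
ends:   [1, 4, 7, 9, 11, 13, 16, 17, 23, 23]
s0→1 e1→0 s3→1 e4→0 s5→1 s5→2  — peak 2.

2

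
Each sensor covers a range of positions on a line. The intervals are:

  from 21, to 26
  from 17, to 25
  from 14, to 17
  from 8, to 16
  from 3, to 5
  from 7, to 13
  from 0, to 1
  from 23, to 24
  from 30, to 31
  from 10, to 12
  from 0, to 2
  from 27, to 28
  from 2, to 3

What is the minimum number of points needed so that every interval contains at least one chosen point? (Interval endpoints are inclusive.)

7

Sort by right endpoint; whenever an interval is uncovered, place a point at its right end.
Sorted: [0,1] [0,2] [2,3] [3,5] [10,12] [7,13] [8,16] [14,17] [23,24] [17,25] [21,26] [27,28] [30,31]
{[0,1],[0,2]} hit by 1; {[2,3],[3,5]} hit by 3; {[10,12],[7,13],[8,16]} hit by 12; {[14,17]} hit by 17; {[23,24],[17,25],[21,26]} hit by 24; {[27,28]} hit by 28; {[30,31]} hit by 31.
Points: 1, 3, 12, 17, 24, 28, 31 (7 total).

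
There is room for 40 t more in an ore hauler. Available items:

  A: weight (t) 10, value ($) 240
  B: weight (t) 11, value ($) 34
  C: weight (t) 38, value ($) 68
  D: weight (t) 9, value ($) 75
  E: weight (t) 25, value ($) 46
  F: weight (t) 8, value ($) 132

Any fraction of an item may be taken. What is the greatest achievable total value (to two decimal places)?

484.68

Sort by value per unit weight and fill in that order.
Ratios (sorted): A 24.00, F 16.50, D 8.33, B 3.09, E 1.84, C 1.79
take A (10 @ 240); take F (8 @ 132); take D (9 @ 75); take B (11 @ 34); take 2/25 of E → 3.68. Capacity used 40/40.
Total value = 484.68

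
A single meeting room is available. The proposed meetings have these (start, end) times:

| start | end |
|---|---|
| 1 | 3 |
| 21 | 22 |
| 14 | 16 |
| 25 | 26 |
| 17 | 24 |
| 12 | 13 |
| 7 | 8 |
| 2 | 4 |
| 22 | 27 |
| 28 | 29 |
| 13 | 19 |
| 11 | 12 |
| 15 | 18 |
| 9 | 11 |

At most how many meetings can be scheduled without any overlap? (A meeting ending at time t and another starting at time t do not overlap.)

By end time: (1,3), (2,4), (7,8), (9,11), (11,12), (12,13), (14,16), (15,18), (13,19), (21,22), (17,24), (25,26), (22,27), (28,29).
Pick (1,3); next start ≥ 3 → (7,8); next start ≥ 8 → (9,11); next start ≥ 11 → (11,12); next start ≥ 12 → (12,13); next start ≥ 13 → (14,16); next start ≥ 16 → (21,22); next start ≥ 22 → (25,26); next start ≥ 26 → (28,29).
Selected 9 meetings.

9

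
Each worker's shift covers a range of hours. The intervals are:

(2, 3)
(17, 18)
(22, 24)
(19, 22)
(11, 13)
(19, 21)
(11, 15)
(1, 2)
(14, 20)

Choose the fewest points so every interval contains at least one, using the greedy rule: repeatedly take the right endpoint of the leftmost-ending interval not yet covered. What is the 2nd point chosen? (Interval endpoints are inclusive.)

Sort by right endpoint; whenever an interval is uncovered, place a point at its right end.
Sorted: [1,2] [2,3] [11,13] [11,15] [17,18] [14,20] [19,21] [19,22] [22,24]
{[1,2],[2,3]} hit by 2; {[11,13],[11,15]} hit by 13; {[17,18],[14,20]} hit by 18; {[19,21],[19,22]} hit by 21; {[22,24]} hit by 24.
Points: 2, 13, 18, 21, 24 (5 total).

13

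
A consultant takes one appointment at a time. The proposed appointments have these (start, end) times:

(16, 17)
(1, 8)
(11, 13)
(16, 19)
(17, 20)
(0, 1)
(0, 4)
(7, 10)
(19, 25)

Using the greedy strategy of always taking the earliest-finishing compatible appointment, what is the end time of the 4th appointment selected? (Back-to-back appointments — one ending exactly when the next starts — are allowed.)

17

By end time: (0,1), (0,4), (1,8), (7,10), (11,13), (16,17), (16,19), (17,20), (19,25).
Pick (0,1); next start ≥ 1 → (1,8); next start ≥ 8 → (11,13); next start ≥ 13 → (16,17); next start ≥ 17 → (17,20).
Selected: (0,1) (1,8) (11,13) (16,17) (17,20)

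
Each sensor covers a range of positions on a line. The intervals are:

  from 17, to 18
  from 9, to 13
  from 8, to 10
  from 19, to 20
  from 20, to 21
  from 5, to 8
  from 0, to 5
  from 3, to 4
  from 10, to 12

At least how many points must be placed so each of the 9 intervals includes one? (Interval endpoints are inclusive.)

By right end: [3,4]  [0,5]  [5,8]  [8,10]  [10,12]  [9,13]  [17,18]  [19,20]  [20,21]
[3,4] uncovered → point at 4; [5,8] uncovered → point at 8; [10,12] uncovered → point at 12; [17,18] uncovered → point at 18; [19,20] uncovered → point at 20.
Points: 4, 8, 12, 18, 20 (5 total).

5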